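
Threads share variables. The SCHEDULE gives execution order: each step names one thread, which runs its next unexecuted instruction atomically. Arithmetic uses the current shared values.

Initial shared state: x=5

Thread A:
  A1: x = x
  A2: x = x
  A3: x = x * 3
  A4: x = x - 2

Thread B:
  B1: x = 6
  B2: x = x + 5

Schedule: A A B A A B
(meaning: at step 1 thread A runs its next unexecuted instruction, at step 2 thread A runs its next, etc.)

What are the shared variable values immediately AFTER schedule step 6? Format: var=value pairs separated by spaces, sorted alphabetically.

Step 1: thread A executes A1 (x = x). Shared: x=5. PCs: A@1 B@0
Step 2: thread A executes A2 (x = x). Shared: x=5. PCs: A@2 B@0
Step 3: thread B executes B1 (x = 6). Shared: x=6. PCs: A@2 B@1
Step 4: thread A executes A3 (x = x * 3). Shared: x=18. PCs: A@3 B@1
Step 5: thread A executes A4 (x = x - 2). Shared: x=16. PCs: A@4 B@1
Step 6: thread B executes B2 (x = x + 5). Shared: x=21. PCs: A@4 B@2

Answer: x=21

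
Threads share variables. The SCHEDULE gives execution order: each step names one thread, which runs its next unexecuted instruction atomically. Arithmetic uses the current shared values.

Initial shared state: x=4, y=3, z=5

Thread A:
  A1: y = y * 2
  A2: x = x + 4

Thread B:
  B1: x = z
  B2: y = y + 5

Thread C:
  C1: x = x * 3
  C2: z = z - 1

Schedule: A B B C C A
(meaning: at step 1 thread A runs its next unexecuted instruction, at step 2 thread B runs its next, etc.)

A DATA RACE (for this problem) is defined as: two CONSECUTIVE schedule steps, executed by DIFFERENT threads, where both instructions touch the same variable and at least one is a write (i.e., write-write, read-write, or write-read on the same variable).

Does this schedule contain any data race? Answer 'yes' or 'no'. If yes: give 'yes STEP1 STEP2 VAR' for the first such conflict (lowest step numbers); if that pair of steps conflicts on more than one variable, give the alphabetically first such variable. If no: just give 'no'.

Answer: no

Derivation:
Steps 1,2: A(r=y,w=y) vs B(r=z,w=x). No conflict.
Steps 2,3: same thread (B). No race.
Steps 3,4: B(r=y,w=y) vs C(r=x,w=x). No conflict.
Steps 4,5: same thread (C). No race.
Steps 5,6: C(r=z,w=z) vs A(r=x,w=x). No conflict.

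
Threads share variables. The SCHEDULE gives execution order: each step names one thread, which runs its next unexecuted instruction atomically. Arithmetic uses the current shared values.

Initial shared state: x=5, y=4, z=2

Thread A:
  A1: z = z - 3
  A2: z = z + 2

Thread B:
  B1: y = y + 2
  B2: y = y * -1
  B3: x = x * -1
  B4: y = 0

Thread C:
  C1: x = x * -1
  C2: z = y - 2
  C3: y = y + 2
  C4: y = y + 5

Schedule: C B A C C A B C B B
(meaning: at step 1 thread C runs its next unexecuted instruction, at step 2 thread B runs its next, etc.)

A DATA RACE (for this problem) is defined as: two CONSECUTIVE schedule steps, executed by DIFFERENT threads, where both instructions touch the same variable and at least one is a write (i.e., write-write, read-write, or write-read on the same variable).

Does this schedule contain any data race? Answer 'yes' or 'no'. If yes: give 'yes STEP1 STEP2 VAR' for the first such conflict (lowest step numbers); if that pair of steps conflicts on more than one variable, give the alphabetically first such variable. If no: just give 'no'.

Answer: yes 3 4 z

Derivation:
Steps 1,2: C(r=x,w=x) vs B(r=y,w=y). No conflict.
Steps 2,3: B(r=y,w=y) vs A(r=z,w=z). No conflict.
Steps 3,4: A(z = z - 3) vs C(z = y - 2). RACE on z (W-W).
Steps 4,5: same thread (C). No race.
Steps 5,6: C(r=y,w=y) vs A(r=z,w=z). No conflict.
Steps 6,7: A(r=z,w=z) vs B(r=y,w=y). No conflict.
Steps 7,8: B(y = y * -1) vs C(y = y + 5). RACE on y (W-W).
Steps 8,9: C(r=y,w=y) vs B(r=x,w=x). No conflict.
Steps 9,10: same thread (B). No race.
First conflict at steps 3,4.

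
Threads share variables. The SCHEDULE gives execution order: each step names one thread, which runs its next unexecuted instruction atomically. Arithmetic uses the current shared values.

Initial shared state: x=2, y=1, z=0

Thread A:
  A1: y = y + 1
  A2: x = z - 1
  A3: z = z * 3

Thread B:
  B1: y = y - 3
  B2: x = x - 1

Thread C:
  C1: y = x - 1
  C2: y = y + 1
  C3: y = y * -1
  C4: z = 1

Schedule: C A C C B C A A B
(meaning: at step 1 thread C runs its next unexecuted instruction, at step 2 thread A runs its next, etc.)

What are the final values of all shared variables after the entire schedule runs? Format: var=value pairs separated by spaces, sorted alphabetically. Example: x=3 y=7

Answer: x=-1 y=-6 z=3

Derivation:
Step 1: thread C executes C1 (y = x - 1). Shared: x=2 y=1 z=0. PCs: A@0 B@0 C@1
Step 2: thread A executes A1 (y = y + 1). Shared: x=2 y=2 z=0. PCs: A@1 B@0 C@1
Step 3: thread C executes C2 (y = y + 1). Shared: x=2 y=3 z=0. PCs: A@1 B@0 C@2
Step 4: thread C executes C3 (y = y * -1). Shared: x=2 y=-3 z=0. PCs: A@1 B@0 C@3
Step 5: thread B executes B1 (y = y - 3). Shared: x=2 y=-6 z=0. PCs: A@1 B@1 C@3
Step 6: thread C executes C4 (z = 1). Shared: x=2 y=-6 z=1. PCs: A@1 B@1 C@4
Step 7: thread A executes A2 (x = z - 1). Shared: x=0 y=-6 z=1. PCs: A@2 B@1 C@4
Step 8: thread A executes A3 (z = z * 3). Shared: x=0 y=-6 z=3. PCs: A@3 B@1 C@4
Step 9: thread B executes B2 (x = x - 1). Shared: x=-1 y=-6 z=3. PCs: A@3 B@2 C@4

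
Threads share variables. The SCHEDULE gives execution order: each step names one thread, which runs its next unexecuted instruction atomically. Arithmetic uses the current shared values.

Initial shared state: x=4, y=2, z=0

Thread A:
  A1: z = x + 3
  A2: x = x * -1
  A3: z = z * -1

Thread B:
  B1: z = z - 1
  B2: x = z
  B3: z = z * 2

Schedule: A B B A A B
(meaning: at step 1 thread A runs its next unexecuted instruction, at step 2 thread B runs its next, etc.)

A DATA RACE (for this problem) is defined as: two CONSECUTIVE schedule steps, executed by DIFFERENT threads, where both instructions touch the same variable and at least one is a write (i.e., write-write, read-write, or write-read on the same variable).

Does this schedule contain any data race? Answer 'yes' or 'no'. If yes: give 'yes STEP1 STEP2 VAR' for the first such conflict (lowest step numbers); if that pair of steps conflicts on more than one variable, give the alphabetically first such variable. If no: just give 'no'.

Steps 1,2: A(z = x + 3) vs B(z = z - 1). RACE on z (W-W).
Steps 2,3: same thread (B). No race.
Steps 3,4: B(x = z) vs A(x = x * -1). RACE on x (W-W).
Steps 4,5: same thread (A). No race.
Steps 5,6: A(z = z * -1) vs B(z = z * 2). RACE on z (W-W).
First conflict at steps 1,2.

Answer: yes 1 2 z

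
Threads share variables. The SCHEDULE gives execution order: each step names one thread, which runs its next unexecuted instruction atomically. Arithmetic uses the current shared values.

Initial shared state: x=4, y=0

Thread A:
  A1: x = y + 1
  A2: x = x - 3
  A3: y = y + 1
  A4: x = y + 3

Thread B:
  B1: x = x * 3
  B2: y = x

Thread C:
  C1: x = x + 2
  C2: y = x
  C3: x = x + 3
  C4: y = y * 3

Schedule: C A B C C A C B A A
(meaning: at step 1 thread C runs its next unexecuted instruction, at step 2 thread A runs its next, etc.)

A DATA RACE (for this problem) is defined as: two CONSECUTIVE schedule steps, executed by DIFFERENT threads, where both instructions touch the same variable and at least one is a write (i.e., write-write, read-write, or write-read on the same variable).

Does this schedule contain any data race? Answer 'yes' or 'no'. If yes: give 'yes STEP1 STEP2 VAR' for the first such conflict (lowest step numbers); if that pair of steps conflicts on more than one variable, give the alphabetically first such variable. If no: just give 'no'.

Steps 1,2: C(x = x + 2) vs A(x = y + 1). RACE on x (W-W).
Steps 2,3: A(x = y + 1) vs B(x = x * 3). RACE on x (W-W).
Steps 3,4: B(x = x * 3) vs C(y = x). RACE on x (W-R).
Steps 4,5: same thread (C). No race.
Steps 5,6: C(x = x + 3) vs A(x = x - 3). RACE on x (W-W).
Steps 6,7: A(r=x,w=x) vs C(r=y,w=y). No conflict.
Steps 7,8: C(y = y * 3) vs B(y = x). RACE on y (W-W).
Steps 8,9: B(y = x) vs A(y = y + 1). RACE on y (W-W).
Steps 9,10: same thread (A). No race.
First conflict at steps 1,2.

Answer: yes 1 2 x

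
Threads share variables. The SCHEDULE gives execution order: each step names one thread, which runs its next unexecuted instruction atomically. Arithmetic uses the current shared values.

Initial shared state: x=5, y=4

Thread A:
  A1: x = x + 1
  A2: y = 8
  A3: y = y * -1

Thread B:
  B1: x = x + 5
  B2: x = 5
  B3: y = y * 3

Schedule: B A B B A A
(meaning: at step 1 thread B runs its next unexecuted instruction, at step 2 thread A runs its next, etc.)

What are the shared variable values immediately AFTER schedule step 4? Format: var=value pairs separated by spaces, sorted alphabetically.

Answer: x=5 y=12

Derivation:
Step 1: thread B executes B1 (x = x + 5). Shared: x=10 y=4. PCs: A@0 B@1
Step 2: thread A executes A1 (x = x + 1). Shared: x=11 y=4. PCs: A@1 B@1
Step 3: thread B executes B2 (x = 5). Shared: x=5 y=4. PCs: A@1 B@2
Step 4: thread B executes B3 (y = y * 3). Shared: x=5 y=12. PCs: A@1 B@3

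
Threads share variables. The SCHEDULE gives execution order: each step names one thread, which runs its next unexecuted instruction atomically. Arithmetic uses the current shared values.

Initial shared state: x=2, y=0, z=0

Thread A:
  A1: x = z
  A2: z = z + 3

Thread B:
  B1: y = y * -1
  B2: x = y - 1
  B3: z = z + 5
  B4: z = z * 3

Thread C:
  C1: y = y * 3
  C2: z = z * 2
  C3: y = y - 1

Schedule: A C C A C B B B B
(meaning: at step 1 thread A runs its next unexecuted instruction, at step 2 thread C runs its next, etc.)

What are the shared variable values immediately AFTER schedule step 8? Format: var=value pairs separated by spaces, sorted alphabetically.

Answer: x=0 y=1 z=8

Derivation:
Step 1: thread A executes A1 (x = z). Shared: x=0 y=0 z=0. PCs: A@1 B@0 C@0
Step 2: thread C executes C1 (y = y * 3). Shared: x=0 y=0 z=0. PCs: A@1 B@0 C@1
Step 3: thread C executes C2 (z = z * 2). Shared: x=0 y=0 z=0. PCs: A@1 B@0 C@2
Step 4: thread A executes A2 (z = z + 3). Shared: x=0 y=0 z=3. PCs: A@2 B@0 C@2
Step 5: thread C executes C3 (y = y - 1). Shared: x=0 y=-1 z=3. PCs: A@2 B@0 C@3
Step 6: thread B executes B1 (y = y * -1). Shared: x=0 y=1 z=3. PCs: A@2 B@1 C@3
Step 7: thread B executes B2 (x = y - 1). Shared: x=0 y=1 z=3. PCs: A@2 B@2 C@3
Step 8: thread B executes B3 (z = z + 5). Shared: x=0 y=1 z=8. PCs: A@2 B@3 C@3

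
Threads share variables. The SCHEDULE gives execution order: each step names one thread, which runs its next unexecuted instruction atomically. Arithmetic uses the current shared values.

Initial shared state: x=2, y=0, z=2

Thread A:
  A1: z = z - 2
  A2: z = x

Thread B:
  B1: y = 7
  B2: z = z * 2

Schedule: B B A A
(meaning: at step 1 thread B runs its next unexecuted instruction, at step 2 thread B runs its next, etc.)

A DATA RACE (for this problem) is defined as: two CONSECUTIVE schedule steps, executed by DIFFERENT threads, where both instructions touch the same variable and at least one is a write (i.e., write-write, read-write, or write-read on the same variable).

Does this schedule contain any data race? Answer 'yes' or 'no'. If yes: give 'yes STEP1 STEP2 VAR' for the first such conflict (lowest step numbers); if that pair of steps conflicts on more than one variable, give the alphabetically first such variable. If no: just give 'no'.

Answer: yes 2 3 z

Derivation:
Steps 1,2: same thread (B). No race.
Steps 2,3: B(z = z * 2) vs A(z = z - 2). RACE on z (W-W).
Steps 3,4: same thread (A). No race.
First conflict at steps 2,3.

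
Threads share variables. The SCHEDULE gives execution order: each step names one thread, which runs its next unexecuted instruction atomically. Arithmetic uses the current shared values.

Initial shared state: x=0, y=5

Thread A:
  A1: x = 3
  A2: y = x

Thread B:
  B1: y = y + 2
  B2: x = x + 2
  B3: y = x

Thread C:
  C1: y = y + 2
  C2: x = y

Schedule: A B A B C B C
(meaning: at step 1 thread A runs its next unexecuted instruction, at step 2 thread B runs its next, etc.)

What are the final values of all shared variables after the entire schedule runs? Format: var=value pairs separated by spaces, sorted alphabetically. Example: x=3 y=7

Answer: x=5 y=5

Derivation:
Step 1: thread A executes A1 (x = 3). Shared: x=3 y=5. PCs: A@1 B@0 C@0
Step 2: thread B executes B1 (y = y + 2). Shared: x=3 y=7. PCs: A@1 B@1 C@0
Step 3: thread A executes A2 (y = x). Shared: x=3 y=3. PCs: A@2 B@1 C@0
Step 4: thread B executes B2 (x = x + 2). Shared: x=5 y=3. PCs: A@2 B@2 C@0
Step 5: thread C executes C1 (y = y + 2). Shared: x=5 y=5. PCs: A@2 B@2 C@1
Step 6: thread B executes B3 (y = x). Shared: x=5 y=5. PCs: A@2 B@3 C@1
Step 7: thread C executes C2 (x = y). Shared: x=5 y=5. PCs: A@2 B@3 C@2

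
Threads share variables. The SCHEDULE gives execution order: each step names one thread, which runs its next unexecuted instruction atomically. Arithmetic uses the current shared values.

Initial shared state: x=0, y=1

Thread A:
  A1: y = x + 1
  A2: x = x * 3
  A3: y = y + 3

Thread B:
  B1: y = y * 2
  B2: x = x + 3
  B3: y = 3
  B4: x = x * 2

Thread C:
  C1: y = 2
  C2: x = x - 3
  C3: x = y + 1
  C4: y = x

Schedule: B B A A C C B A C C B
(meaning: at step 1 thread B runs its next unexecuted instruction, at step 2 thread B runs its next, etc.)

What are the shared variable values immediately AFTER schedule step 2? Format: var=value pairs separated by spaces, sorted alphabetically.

Answer: x=3 y=2

Derivation:
Step 1: thread B executes B1 (y = y * 2). Shared: x=0 y=2. PCs: A@0 B@1 C@0
Step 2: thread B executes B2 (x = x + 3). Shared: x=3 y=2. PCs: A@0 B@2 C@0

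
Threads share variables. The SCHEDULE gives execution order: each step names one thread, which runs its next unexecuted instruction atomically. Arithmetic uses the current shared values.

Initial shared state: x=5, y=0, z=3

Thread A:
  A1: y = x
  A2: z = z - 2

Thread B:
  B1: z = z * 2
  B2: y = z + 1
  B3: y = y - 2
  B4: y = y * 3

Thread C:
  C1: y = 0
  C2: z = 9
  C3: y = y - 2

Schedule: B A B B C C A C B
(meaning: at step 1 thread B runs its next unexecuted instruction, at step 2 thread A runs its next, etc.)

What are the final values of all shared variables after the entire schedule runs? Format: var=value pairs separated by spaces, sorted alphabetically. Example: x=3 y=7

Step 1: thread B executes B1 (z = z * 2). Shared: x=5 y=0 z=6. PCs: A@0 B@1 C@0
Step 2: thread A executes A1 (y = x). Shared: x=5 y=5 z=6. PCs: A@1 B@1 C@0
Step 3: thread B executes B2 (y = z + 1). Shared: x=5 y=7 z=6. PCs: A@1 B@2 C@0
Step 4: thread B executes B3 (y = y - 2). Shared: x=5 y=5 z=6. PCs: A@1 B@3 C@0
Step 5: thread C executes C1 (y = 0). Shared: x=5 y=0 z=6. PCs: A@1 B@3 C@1
Step 6: thread C executes C2 (z = 9). Shared: x=5 y=0 z=9. PCs: A@1 B@3 C@2
Step 7: thread A executes A2 (z = z - 2). Shared: x=5 y=0 z=7. PCs: A@2 B@3 C@2
Step 8: thread C executes C3 (y = y - 2). Shared: x=5 y=-2 z=7. PCs: A@2 B@3 C@3
Step 9: thread B executes B4 (y = y * 3). Shared: x=5 y=-6 z=7. PCs: A@2 B@4 C@3

Answer: x=5 y=-6 z=7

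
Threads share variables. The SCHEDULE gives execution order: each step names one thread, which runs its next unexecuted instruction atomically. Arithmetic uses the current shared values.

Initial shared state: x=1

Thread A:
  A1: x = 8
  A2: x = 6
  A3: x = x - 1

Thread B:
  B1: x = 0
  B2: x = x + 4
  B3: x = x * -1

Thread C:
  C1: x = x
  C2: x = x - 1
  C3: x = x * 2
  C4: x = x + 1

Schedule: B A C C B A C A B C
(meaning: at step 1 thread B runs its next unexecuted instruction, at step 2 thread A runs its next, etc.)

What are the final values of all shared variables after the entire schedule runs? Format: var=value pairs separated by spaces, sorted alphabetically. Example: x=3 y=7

Answer: x=-10

Derivation:
Step 1: thread B executes B1 (x = 0). Shared: x=0. PCs: A@0 B@1 C@0
Step 2: thread A executes A1 (x = 8). Shared: x=8. PCs: A@1 B@1 C@0
Step 3: thread C executes C1 (x = x). Shared: x=8. PCs: A@1 B@1 C@1
Step 4: thread C executes C2 (x = x - 1). Shared: x=7. PCs: A@1 B@1 C@2
Step 5: thread B executes B2 (x = x + 4). Shared: x=11. PCs: A@1 B@2 C@2
Step 6: thread A executes A2 (x = 6). Shared: x=6. PCs: A@2 B@2 C@2
Step 7: thread C executes C3 (x = x * 2). Shared: x=12. PCs: A@2 B@2 C@3
Step 8: thread A executes A3 (x = x - 1). Shared: x=11. PCs: A@3 B@2 C@3
Step 9: thread B executes B3 (x = x * -1). Shared: x=-11. PCs: A@3 B@3 C@3
Step 10: thread C executes C4 (x = x + 1). Shared: x=-10. PCs: A@3 B@3 C@4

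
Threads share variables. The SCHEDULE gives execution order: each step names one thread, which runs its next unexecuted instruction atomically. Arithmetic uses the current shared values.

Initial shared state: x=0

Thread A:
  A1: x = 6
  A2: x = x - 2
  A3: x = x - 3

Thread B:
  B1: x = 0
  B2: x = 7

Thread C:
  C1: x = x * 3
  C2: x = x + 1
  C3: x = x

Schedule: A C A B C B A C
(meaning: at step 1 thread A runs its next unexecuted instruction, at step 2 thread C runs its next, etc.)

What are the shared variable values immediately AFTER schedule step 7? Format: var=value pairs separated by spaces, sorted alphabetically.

Answer: x=4

Derivation:
Step 1: thread A executes A1 (x = 6). Shared: x=6. PCs: A@1 B@0 C@0
Step 2: thread C executes C1 (x = x * 3). Shared: x=18. PCs: A@1 B@0 C@1
Step 3: thread A executes A2 (x = x - 2). Shared: x=16. PCs: A@2 B@0 C@1
Step 4: thread B executes B1 (x = 0). Shared: x=0. PCs: A@2 B@1 C@1
Step 5: thread C executes C2 (x = x + 1). Shared: x=1. PCs: A@2 B@1 C@2
Step 6: thread B executes B2 (x = 7). Shared: x=7. PCs: A@2 B@2 C@2
Step 7: thread A executes A3 (x = x - 3). Shared: x=4. PCs: A@3 B@2 C@2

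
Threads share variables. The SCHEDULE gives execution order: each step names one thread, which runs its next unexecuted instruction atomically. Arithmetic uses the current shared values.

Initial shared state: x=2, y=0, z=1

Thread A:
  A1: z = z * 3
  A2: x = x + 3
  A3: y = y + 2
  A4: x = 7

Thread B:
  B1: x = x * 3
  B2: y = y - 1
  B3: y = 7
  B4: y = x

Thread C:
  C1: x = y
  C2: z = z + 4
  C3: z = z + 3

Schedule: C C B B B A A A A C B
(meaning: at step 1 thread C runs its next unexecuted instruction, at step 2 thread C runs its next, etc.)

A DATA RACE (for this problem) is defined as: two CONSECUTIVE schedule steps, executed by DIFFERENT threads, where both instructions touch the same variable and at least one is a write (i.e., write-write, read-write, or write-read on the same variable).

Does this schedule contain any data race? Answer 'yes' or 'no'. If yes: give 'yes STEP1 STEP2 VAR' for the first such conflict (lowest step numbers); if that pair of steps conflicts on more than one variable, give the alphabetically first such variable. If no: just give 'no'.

Answer: no

Derivation:
Steps 1,2: same thread (C). No race.
Steps 2,3: C(r=z,w=z) vs B(r=x,w=x). No conflict.
Steps 3,4: same thread (B). No race.
Steps 4,5: same thread (B). No race.
Steps 5,6: B(r=-,w=y) vs A(r=z,w=z). No conflict.
Steps 6,7: same thread (A). No race.
Steps 7,8: same thread (A). No race.
Steps 8,9: same thread (A). No race.
Steps 9,10: A(r=-,w=x) vs C(r=z,w=z). No conflict.
Steps 10,11: C(r=z,w=z) vs B(r=x,w=y). No conflict.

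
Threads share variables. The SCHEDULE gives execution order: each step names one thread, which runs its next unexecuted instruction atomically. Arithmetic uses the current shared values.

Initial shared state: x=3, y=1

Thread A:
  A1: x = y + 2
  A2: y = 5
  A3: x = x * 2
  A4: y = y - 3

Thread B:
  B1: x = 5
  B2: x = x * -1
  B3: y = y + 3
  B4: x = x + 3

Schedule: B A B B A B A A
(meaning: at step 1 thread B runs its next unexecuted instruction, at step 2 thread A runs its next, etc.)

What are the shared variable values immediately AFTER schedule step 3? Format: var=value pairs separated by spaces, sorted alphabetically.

Answer: x=-3 y=1

Derivation:
Step 1: thread B executes B1 (x = 5). Shared: x=5 y=1. PCs: A@0 B@1
Step 2: thread A executes A1 (x = y + 2). Shared: x=3 y=1. PCs: A@1 B@1
Step 3: thread B executes B2 (x = x * -1). Shared: x=-3 y=1. PCs: A@1 B@2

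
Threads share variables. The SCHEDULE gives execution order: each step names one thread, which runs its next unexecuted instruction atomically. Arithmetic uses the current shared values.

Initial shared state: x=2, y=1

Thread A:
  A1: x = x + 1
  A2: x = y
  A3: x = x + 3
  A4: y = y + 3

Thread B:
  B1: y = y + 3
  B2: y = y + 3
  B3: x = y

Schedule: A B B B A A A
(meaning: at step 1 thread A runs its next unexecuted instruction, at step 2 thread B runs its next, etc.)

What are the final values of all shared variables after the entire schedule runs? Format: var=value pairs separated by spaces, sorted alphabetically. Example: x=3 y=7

Answer: x=10 y=10

Derivation:
Step 1: thread A executes A1 (x = x + 1). Shared: x=3 y=1. PCs: A@1 B@0
Step 2: thread B executes B1 (y = y + 3). Shared: x=3 y=4. PCs: A@1 B@1
Step 3: thread B executes B2 (y = y + 3). Shared: x=3 y=7. PCs: A@1 B@2
Step 4: thread B executes B3 (x = y). Shared: x=7 y=7. PCs: A@1 B@3
Step 5: thread A executes A2 (x = y). Shared: x=7 y=7. PCs: A@2 B@3
Step 6: thread A executes A3 (x = x + 3). Shared: x=10 y=7. PCs: A@3 B@3
Step 7: thread A executes A4 (y = y + 3). Shared: x=10 y=10. PCs: A@4 B@3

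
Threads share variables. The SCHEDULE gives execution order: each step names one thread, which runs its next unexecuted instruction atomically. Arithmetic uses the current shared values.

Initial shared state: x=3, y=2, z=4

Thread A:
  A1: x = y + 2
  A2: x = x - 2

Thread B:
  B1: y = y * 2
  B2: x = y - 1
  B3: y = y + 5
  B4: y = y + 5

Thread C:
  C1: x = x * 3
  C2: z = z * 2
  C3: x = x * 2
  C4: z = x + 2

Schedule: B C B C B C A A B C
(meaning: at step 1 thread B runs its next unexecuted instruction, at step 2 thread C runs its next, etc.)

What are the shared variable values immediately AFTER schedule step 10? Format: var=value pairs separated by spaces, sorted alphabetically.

Answer: x=9 y=14 z=11

Derivation:
Step 1: thread B executes B1 (y = y * 2). Shared: x=3 y=4 z=4. PCs: A@0 B@1 C@0
Step 2: thread C executes C1 (x = x * 3). Shared: x=9 y=4 z=4. PCs: A@0 B@1 C@1
Step 3: thread B executes B2 (x = y - 1). Shared: x=3 y=4 z=4. PCs: A@0 B@2 C@1
Step 4: thread C executes C2 (z = z * 2). Shared: x=3 y=4 z=8. PCs: A@0 B@2 C@2
Step 5: thread B executes B3 (y = y + 5). Shared: x=3 y=9 z=8. PCs: A@0 B@3 C@2
Step 6: thread C executes C3 (x = x * 2). Shared: x=6 y=9 z=8. PCs: A@0 B@3 C@3
Step 7: thread A executes A1 (x = y + 2). Shared: x=11 y=9 z=8. PCs: A@1 B@3 C@3
Step 8: thread A executes A2 (x = x - 2). Shared: x=9 y=9 z=8. PCs: A@2 B@3 C@3
Step 9: thread B executes B4 (y = y + 5). Shared: x=9 y=14 z=8. PCs: A@2 B@4 C@3
Step 10: thread C executes C4 (z = x + 2). Shared: x=9 y=14 z=11. PCs: A@2 B@4 C@4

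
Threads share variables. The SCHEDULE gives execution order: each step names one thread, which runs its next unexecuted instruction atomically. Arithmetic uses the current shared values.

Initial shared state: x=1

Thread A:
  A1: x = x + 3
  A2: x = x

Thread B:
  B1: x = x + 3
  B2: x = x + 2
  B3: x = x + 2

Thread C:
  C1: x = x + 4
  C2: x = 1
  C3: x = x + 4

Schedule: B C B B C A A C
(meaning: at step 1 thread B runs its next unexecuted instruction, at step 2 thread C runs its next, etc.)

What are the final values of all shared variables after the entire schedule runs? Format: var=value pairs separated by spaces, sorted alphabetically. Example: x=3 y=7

Step 1: thread B executes B1 (x = x + 3). Shared: x=4. PCs: A@0 B@1 C@0
Step 2: thread C executes C1 (x = x + 4). Shared: x=8. PCs: A@0 B@1 C@1
Step 3: thread B executes B2 (x = x + 2). Shared: x=10. PCs: A@0 B@2 C@1
Step 4: thread B executes B3 (x = x + 2). Shared: x=12. PCs: A@0 B@3 C@1
Step 5: thread C executes C2 (x = 1). Shared: x=1. PCs: A@0 B@3 C@2
Step 6: thread A executes A1 (x = x + 3). Shared: x=4. PCs: A@1 B@3 C@2
Step 7: thread A executes A2 (x = x). Shared: x=4. PCs: A@2 B@3 C@2
Step 8: thread C executes C3 (x = x + 4). Shared: x=8. PCs: A@2 B@3 C@3

Answer: x=8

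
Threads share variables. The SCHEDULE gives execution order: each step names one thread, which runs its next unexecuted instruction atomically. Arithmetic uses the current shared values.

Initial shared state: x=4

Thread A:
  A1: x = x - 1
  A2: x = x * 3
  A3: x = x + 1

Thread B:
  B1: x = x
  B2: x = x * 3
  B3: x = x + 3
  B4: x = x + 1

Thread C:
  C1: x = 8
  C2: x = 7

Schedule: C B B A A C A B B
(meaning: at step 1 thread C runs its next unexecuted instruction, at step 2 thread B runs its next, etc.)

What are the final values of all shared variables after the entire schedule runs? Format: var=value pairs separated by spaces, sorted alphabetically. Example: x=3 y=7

Answer: x=12

Derivation:
Step 1: thread C executes C1 (x = 8). Shared: x=8. PCs: A@0 B@0 C@1
Step 2: thread B executes B1 (x = x). Shared: x=8. PCs: A@0 B@1 C@1
Step 3: thread B executes B2 (x = x * 3). Shared: x=24. PCs: A@0 B@2 C@1
Step 4: thread A executes A1 (x = x - 1). Shared: x=23. PCs: A@1 B@2 C@1
Step 5: thread A executes A2 (x = x * 3). Shared: x=69. PCs: A@2 B@2 C@1
Step 6: thread C executes C2 (x = 7). Shared: x=7. PCs: A@2 B@2 C@2
Step 7: thread A executes A3 (x = x + 1). Shared: x=8. PCs: A@3 B@2 C@2
Step 8: thread B executes B3 (x = x + 3). Shared: x=11. PCs: A@3 B@3 C@2
Step 9: thread B executes B4 (x = x + 1). Shared: x=12. PCs: A@3 B@4 C@2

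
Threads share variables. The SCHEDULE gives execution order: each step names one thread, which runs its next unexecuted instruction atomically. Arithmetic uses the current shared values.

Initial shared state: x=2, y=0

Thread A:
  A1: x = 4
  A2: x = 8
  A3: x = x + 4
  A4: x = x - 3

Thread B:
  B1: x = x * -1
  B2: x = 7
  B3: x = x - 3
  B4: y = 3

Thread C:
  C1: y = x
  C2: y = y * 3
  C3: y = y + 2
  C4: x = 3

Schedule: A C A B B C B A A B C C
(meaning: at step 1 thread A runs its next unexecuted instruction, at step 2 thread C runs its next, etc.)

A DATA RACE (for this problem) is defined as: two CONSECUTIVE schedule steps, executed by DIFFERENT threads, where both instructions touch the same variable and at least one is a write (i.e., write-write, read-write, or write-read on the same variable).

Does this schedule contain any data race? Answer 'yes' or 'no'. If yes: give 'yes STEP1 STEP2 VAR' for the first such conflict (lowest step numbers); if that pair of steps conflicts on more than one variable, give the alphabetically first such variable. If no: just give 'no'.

Steps 1,2: A(x = 4) vs C(y = x). RACE on x (W-R).
Steps 2,3: C(y = x) vs A(x = 8). RACE on x (R-W).
Steps 3,4: A(x = 8) vs B(x = x * -1). RACE on x (W-W).
Steps 4,5: same thread (B). No race.
Steps 5,6: B(r=-,w=x) vs C(r=y,w=y). No conflict.
Steps 6,7: C(r=y,w=y) vs B(r=x,w=x). No conflict.
Steps 7,8: B(x = x - 3) vs A(x = x + 4). RACE on x (W-W).
Steps 8,9: same thread (A). No race.
Steps 9,10: A(r=x,w=x) vs B(r=-,w=y). No conflict.
Steps 10,11: B(y = 3) vs C(y = y + 2). RACE on y (W-W).
Steps 11,12: same thread (C). No race.
First conflict at steps 1,2.

Answer: yes 1 2 x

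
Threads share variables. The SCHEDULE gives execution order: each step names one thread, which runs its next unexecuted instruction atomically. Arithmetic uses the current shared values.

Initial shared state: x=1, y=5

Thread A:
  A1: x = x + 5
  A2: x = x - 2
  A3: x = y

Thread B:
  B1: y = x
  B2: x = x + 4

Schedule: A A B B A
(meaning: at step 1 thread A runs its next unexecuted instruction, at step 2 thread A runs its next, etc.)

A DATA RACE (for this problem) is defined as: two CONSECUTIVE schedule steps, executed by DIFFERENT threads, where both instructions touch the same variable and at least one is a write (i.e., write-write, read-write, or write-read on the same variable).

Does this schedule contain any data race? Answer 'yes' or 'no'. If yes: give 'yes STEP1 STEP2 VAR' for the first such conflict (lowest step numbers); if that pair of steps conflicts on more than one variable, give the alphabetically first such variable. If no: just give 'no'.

Steps 1,2: same thread (A). No race.
Steps 2,3: A(x = x - 2) vs B(y = x). RACE on x (W-R).
Steps 3,4: same thread (B). No race.
Steps 4,5: B(x = x + 4) vs A(x = y). RACE on x (W-W).
First conflict at steps 2,3.

Answer: yes 2 3 x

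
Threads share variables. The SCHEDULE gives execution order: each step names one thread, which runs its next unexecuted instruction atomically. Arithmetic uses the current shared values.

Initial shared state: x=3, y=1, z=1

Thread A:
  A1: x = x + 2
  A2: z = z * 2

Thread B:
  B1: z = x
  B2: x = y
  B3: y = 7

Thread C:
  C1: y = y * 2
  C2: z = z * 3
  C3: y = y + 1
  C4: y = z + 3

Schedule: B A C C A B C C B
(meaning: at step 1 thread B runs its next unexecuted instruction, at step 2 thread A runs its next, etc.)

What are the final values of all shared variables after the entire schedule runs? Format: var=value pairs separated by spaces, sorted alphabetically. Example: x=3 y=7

Answer: x=2 y=7 z=18

Derivation:
Step 1: thread B executes B1 (z = x). Shared: x=3 y=1 z=3. PCs: A@0 B@1 C@0
Step 2: thread A executes A1 (x = x + 2). Shared: x=5 y=1 z=3. PCs: A@1 B@1 C@0
Step 3: thread C executes C1 (y = y * 2). Shared: x=5 y=2 z=3. PCs: A@1 B@1 C@1
Step 4: thread C executes C2 (z = z * 3). Shared: x=5 y=2 z=9. PCs: A@1 B@1 C@2
Step 5: thread A executes A2 (z = z * 2). Shared: x=5 y=2 z=18. PCs: A@2 B@1 C@2
Step 6: thread B executes B2 (x = y). Shared: x=2 y=2 z=18. PCs: A@2 B@2 C@2
Step 7: thread C executes C3 (y = y + 1). Shared: x=2 y=3 z=18. PCs: A@2 B@2 C@3
Step 8: thread C executes C4 (y = z + 3). Shared: x=2 y=21 z=18. PCs: A@2 B@2 C@4
Step 9: thread B executes B3 (y = 7). Shared: x=2 y=7 z=18. PCs: A@2 B@3 C@4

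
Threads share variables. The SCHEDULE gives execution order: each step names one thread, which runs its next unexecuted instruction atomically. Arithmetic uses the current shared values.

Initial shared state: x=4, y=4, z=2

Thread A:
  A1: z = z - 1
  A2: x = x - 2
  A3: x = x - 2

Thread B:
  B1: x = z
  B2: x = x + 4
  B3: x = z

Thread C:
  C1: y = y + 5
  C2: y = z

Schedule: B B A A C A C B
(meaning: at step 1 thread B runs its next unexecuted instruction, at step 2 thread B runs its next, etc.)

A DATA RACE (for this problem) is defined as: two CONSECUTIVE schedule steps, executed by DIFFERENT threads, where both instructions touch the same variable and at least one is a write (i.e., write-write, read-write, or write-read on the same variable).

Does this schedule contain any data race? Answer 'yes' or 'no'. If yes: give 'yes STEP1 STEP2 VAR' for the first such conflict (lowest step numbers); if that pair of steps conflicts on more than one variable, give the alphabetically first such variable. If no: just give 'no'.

Steps 1,2: same thread (B). No race.
Steps 2,3: B(r=x,w=x) vs A(r=z,w=z). No conflict.
Steps 3,4: same thread (A). No race.
Steps 4,5: A(r=x,w=x) vs C(r=y,w=y). No conflict.
Steps 5,6: C(r=y,w=y) vs A(r=x,w=x). No conflict.
Steps 6,7: A(r=x,w=x) vs C(r=z,w=y). No conflict.
Steps 7,8: C(r=z,w=y) vs B(r=z,w=x). No conflict.

Answer: no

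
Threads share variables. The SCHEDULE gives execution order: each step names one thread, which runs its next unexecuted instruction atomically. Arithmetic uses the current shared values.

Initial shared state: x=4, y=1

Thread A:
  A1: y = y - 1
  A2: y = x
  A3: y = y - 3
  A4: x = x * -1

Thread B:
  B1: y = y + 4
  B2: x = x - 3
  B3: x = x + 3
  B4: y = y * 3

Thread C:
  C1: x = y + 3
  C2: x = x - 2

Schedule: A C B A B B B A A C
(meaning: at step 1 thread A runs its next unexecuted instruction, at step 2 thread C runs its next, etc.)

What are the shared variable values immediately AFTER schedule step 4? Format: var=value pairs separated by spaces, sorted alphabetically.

Step 1: thread A executes A1 (y = y - 1). Shared: x=4 y=0. PCs: A@1 B@0 C@0
Step 2: thread C executes C1 (x = y + 3). Shared: x=3 y=0. PCs: A@1 B@0 C@1
Step 3: thread B executes B1 (y = y + 4). Shared: x=3 y=4. PCs: A@1 B@1 C@1
Step 4: thread A executes A2 (y = x). Shared: x=3 y=3. PCs: A@2 B@1 C@1

Answer: x=3 y=3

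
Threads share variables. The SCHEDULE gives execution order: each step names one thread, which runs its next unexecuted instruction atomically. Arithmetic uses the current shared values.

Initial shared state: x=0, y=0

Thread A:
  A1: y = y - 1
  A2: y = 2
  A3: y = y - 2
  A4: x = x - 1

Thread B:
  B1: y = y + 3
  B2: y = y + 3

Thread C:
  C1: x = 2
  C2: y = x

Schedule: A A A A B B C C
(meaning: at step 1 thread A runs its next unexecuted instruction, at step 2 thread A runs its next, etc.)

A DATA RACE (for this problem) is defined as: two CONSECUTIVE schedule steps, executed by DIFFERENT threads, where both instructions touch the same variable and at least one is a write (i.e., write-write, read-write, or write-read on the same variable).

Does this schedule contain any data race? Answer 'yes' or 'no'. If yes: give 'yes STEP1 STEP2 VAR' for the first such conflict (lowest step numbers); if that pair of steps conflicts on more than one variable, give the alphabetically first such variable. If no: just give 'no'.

Answer: no

Derivation:
Steps 1,2: same thread (A). No race.
Steps 2,3: same thread (A). No race.
Steps 3,4: same thread (A). No race.
Steps 4,5: A(r=x,w=x) vs B(r=y,w=y). No conflict.
Steps 5,6: same thread (B). No race.
Steps 6,7: B(r=y,w=y) vs C(r=-,w=x). No conflict.
Steps 7,8: same thread (C). No race.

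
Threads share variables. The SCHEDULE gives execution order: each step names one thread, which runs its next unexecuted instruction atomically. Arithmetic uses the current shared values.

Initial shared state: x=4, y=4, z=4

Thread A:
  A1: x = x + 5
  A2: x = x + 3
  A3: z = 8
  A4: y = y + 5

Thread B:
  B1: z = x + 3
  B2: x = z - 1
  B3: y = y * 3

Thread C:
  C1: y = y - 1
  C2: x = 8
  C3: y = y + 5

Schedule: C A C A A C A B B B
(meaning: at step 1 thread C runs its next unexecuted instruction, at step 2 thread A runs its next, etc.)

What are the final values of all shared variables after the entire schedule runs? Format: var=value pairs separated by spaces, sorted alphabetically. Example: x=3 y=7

Step 1: thread C executes C1 (y = y - 1). Shared: x=4 y=3 z=4. PCs: A@0 B@0 C@1
Step 2: thread A executes A1 (x = x + 5). Shared: x=9 y=3 z=4. PCs: A@1 B@0 C@1
Step 3: thread C executes C2 (x = 8). Shared: x=8 y=3 z=4. PCs: A@1 B@0 C@2
Step 4: thread A executes A2 (x = x + 3). Shared: x=11 y=3 z=4. PCs: A@2 B@0 C@2
Step 5: thread A executes A3 (z = 8). Shared: x=11 y=3 z=8. PCs: A@3 B@0 C@2
Step 6: thread C executes C3 (y = y + 5). Shared: x=11 y=8 z=8. PCs: A@3 B@0 C@3
Step 7: thread A executes A4 (y = y + 5). Shared: x=11 y=13 z=8. PCs: A@4 B@0 C@3
Step 8: thread B executes B1 (z = x + 3). Shared: x=11 y=13 z=14. PCs: A@4 B@1 C@3
Step 9: thread B executes B2 (x = z - 1). Shared: x=13 y=13 z=14. PCs: A@4 B@2 C@3
Step 10: thread B executes B3 (y = y * 3). Shared: x=13 y=39 z=14. PCs: A@4 B@3 C@3

Answer: x=13 y=39 z=14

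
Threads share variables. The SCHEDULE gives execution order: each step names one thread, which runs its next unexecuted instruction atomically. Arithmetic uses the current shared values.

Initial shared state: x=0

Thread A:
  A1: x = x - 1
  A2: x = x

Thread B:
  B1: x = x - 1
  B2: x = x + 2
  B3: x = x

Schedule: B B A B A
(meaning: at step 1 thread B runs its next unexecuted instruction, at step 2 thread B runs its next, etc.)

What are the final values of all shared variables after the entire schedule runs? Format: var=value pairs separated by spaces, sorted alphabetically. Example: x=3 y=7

Answer: x=0

Derivation:
Step 1: thread B executes B1 (x = x - 1). Shared: x=-1. PCs: A@0 B@1
Step 2: thread B executes B2 (x = x + 2). Shared: x=1. PCs: A@0 B@2
Step 3: thread A executes A1 (x = x - 1). Shared: x=0. PCs: A@1 B@2
Step 4: thread B executes B3 (x = x). Shared: x=0. PCs: A@1 B@3
Step 5: thread A executes A2 (x = x). Shared: x=0. PCs: A@2 B@3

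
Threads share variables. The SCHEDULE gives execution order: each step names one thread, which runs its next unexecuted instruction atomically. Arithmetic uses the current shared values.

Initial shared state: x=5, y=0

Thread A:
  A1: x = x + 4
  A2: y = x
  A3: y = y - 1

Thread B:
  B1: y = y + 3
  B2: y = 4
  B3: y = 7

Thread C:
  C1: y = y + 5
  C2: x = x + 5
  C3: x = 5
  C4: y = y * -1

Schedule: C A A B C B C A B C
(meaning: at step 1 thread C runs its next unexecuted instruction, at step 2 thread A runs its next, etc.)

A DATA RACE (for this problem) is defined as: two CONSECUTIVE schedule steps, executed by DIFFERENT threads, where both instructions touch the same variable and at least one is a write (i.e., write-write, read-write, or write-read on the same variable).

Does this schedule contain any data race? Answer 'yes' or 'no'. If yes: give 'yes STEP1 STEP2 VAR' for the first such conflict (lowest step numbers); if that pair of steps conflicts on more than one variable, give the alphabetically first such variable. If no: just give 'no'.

Steps 1,2: C(r=y,w=y) vs A(r=x,w=x). No conflict.
Steps 2,3: same thread (A). No race.
Steps 3,4: A(y = x) vs B(y = y + 3). RACE on y (W-W).
Steps 4,5: B(r=y,w=y) vs C(r=x,w=x). No conflict.
Steps 5,6: C(r=x,w=x) vs B(r=-,w=y). No conflict.
Steps 6,7: B(r=-,w=y) vs C(r=-,w=x). No conflict.
Steps 7,8: C(r=-,w=x) vs A(r=y,w=y). No conflict.
Steps 8,9: A(y = y - 1) vs B(y = 7). RACE on y (W-W).
Steps 9,10: B(y = 7) vs C(y = y * -1). RACE on y (W-W).
First conflict at steps 3,4.

Answer: yes 3 4 y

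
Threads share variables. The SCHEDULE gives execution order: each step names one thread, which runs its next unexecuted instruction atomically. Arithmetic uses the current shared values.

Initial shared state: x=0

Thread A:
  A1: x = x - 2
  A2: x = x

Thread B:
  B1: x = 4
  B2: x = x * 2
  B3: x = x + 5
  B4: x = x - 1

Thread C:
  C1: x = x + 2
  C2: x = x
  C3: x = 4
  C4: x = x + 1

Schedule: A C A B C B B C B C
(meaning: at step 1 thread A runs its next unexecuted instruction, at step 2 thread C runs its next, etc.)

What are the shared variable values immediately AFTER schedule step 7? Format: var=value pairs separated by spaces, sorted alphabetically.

Step 1: thread A executes A1 (x = x - 2). Shared: x=-2. PCs: A@1 B@0 C@0
Step 2: thread C executes C1 (x = x + 2). Shared: x=0. PCs: A@1 B@0 C@1
Step 3: thread A executes A2 (x = x). Shared: x=0. PCs: A@2 B@0 C@1
Step 4: thread B executes B1 (x = 4). Shared: x=4. PCs: A@2 B@1 C@1
Step 5: thread C executes C2 (x = x). Shared: x=4. PCs: A@2 B@1 C@2
Step 6: thread B executes B2 (x = x * 2). Shared: x=8. PCs: A@2 B@2 C@2
Step 7: thread B executes B3 (x = x + 5). Shared: x=13. PCs: A@2 B@3 C@2

Answer: x=13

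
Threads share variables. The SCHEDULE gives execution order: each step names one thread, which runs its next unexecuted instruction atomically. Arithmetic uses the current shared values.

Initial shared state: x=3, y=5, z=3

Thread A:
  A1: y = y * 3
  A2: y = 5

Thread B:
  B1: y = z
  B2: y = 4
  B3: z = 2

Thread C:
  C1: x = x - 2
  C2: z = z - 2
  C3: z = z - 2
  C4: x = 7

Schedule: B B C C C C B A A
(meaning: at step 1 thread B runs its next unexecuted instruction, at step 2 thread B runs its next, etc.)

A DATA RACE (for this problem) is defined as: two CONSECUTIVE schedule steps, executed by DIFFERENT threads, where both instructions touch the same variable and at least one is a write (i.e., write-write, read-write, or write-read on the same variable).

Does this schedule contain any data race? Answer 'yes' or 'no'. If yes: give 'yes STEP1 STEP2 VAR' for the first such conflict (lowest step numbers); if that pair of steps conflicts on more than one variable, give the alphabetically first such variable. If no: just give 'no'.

Answer: no

Derivation:
Steps 1,2: same thread (B). No race.
Steps 2,3: B(r=-,w=y) vs C(r=x,w=x). No conflict.
Steps 3,4: same thread (C). No race.
Steps 4,5: same thread (C). No race.
Steps 5,6: same thread (C). No race.
Steps 6,7: C(r=-,w=x) vs B(r=-,w=z). No conflict.
Steps 7,8: B(r=-,w=z) vs A(r=y,w=y). No conflict.
Steps 8,9: same thread (A). No race.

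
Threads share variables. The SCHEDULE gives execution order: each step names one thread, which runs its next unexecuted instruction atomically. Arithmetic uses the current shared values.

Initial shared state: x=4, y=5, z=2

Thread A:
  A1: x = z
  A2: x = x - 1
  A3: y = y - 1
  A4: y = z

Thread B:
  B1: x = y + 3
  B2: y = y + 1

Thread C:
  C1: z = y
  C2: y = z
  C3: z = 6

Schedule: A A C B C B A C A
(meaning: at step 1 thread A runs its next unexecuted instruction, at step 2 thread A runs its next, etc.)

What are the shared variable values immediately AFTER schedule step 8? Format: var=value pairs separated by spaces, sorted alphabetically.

Step 1: thread A executes A1 (x = z). Shared: x=2 y=5 z=2. PCs: A@1 B@0 C@0
Step 2: thread A executes A2 (x = x - 1). Shared: x=1 y=5 z=2. PCs: A@2 B@0 C@0
Step 3: thread C executes C1 (z = y). Shared: x=1 y=5 z=5. PCs: A@2 B@0 C@1
Step 4: thread B executes B1 (x = y + 3). Shared: x=8 y=5 z=5. PCs: A@2 B@1 C@1
Step 5: thread C executes C2 (y = z). Shared: x=8 y=5 z=5. PCs: A@2 B@1 C@2
Step 6: thread B executes B2 (y = y + 1). Shared: x=8 y=6 z=5. PCs: A@2 B@2 C@2
Step 7: thread A executes A3 (y = y - 1). Shared: x=8 y=5 z=5. PCs: A@3 B@2 C@2
Step 8: thread C executes C3 (z = 6). Shared: x=8 y=5 z=6. PCs: A@3 B@2 C@3

Answer: x=8 y=5 z=6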